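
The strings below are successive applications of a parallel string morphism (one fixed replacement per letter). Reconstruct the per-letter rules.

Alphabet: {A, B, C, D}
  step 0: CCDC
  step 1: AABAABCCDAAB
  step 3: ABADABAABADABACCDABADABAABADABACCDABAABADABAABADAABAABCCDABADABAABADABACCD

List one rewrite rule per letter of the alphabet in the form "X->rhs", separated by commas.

A->ABA, B->D, C->AAB, D->CCD

  step 0 ⇒ step 1: CCDC ⇒ AAB·AAB·CCD·AAB
    C ↦ AAB
    D ↦ CCD
    A ↦ ABA  (constrained at step 1)
    B ↦ D  (constrained at step 1)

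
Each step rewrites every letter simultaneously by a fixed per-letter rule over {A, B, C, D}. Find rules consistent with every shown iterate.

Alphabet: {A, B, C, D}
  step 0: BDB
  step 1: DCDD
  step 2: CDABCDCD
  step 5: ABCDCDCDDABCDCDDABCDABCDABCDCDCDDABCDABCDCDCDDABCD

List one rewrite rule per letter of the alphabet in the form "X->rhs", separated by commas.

A->CD, B->D, C->AB, D->CD

  step 1 ⇒ step 2: DCDD ⇒ CD·AB·CD·CD
    C ↦ AB
    D ↦ CD
    A ↦ CD  (constrained at step 2)
  step 0 ⇒ step 1: BDB ⇒ D·CD·D
    B ↦ D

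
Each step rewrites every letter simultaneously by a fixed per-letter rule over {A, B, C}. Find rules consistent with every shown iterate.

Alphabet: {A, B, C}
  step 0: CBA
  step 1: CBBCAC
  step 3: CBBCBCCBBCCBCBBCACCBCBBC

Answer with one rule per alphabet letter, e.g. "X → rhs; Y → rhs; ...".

A->AC, B->BC, C->CB

  step 0 ⇒ step 1: CBA ⇒ CB·BC·AC
    A ↦ AC
    B ↦ BC
    C ↦ CB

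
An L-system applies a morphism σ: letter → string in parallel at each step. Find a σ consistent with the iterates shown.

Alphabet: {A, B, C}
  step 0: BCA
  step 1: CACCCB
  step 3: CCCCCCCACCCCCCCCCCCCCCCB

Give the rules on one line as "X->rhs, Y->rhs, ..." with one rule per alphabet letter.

A->CB, B->CA, C->CC

  step 0 ⇒ step 1: BCA ⇒ CA·CC·CB
    A ↦ CB
    B ↦ CA
    C ↦ CC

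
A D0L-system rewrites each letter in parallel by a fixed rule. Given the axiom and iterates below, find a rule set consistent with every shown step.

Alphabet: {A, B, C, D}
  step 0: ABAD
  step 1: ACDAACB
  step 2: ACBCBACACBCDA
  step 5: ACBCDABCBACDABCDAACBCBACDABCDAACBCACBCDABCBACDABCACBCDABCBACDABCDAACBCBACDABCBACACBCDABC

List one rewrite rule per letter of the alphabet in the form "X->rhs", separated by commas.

A->AC, B->DA, C->BC, D->B

  step 1 ⇒ step 2: ACDAACB ⇒ AC·BC·B·AC·AC·BC·DA
    A ↦ AC
    B ↦ DA
    C ↦ BC
    D ↦ B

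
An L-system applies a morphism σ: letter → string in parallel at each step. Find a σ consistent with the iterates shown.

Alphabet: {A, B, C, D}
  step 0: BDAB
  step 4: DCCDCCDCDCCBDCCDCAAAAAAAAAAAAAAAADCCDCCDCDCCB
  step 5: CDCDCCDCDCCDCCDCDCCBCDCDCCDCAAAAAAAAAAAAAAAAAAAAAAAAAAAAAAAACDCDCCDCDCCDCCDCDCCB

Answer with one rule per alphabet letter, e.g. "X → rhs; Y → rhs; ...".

A->AA, B->CB, C->DC, D->C

  step 4 ⇒ step 5: DCCDCCDCDCCBDCCDCAAAAAAAAAAAAAAAADCCDCCDCDCCB ⇒ C·DC·DC·C·DC·DC·C·DC·C·DC·DC·CB·C·DC·DC·C·DC·AA·AA·AA·AA·AA·AA·AA·AA·AA·AA·AA·AA·AA·AA·AA·AA·C·DC·DC·C·DC·DC·C·DC·C·DC·DC·CB
    A ↦ AA
    B ↦ CB
    C ↦ DC
    D ↦ C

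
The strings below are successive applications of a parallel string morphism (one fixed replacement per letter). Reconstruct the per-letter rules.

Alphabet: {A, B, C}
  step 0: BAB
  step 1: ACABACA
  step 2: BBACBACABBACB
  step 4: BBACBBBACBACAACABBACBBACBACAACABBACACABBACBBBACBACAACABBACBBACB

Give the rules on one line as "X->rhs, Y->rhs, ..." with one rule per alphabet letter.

  step 1 ⇒ step 2: ACABACA ⇒ B·BAC·B·ACA·B·BAC·B
    A ↦ B
    B ↦ ACA
    C ↦ BAC

A->B, B->ACA, C->BAC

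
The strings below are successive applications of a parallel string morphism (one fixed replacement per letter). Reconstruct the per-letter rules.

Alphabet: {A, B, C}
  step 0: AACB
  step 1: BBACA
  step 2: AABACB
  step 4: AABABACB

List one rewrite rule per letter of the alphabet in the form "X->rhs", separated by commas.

  step 1 ⇒ step 2: BBACA ⇒ A·A·B·AC·B
    A ↦ B
    B ↦ A
    C ↦ AC

A->B, B->A, C->AC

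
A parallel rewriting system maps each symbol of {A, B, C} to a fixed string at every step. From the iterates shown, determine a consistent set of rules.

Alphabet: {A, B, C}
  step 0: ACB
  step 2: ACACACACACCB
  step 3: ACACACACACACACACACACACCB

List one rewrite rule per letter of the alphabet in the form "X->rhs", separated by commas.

A->AC, B->CB, C->AC

  step 2 ⇒ step 3: ACACACACACCB ⇒ AC·AC·AC·AC·AC·AC·AC·AC·AC·AC·AC·CB
    A ↦ AC
    B ↦ CB
    C ↦ AC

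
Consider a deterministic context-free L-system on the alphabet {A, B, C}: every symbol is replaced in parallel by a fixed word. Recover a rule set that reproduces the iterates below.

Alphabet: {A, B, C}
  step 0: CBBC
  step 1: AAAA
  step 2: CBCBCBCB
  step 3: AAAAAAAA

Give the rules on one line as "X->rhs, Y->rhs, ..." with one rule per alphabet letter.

A->CB, B->A, C->A

  step 2 ⇒ step 3: CBCBCBCB ⇒ A·A·A·A·A·A·A·A
    B ↦ A
    C ↦ A
  step 1 ⇒ step 2: AAAA ⇒ CB·CB·CB·CB
    A ↦ CB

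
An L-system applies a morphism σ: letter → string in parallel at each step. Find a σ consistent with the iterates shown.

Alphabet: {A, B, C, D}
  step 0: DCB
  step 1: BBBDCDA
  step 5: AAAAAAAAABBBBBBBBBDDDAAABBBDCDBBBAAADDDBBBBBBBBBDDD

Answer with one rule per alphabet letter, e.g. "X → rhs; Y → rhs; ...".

A->D, B->A, C->DCD, D->BBB

  step 0 ⇒ step 1: DCB ⇒ BBB·DCD·A
    B ↦ A
    C ↦ DCD
    D ↦ BBB
    A ↦ D  (constrained at step 1)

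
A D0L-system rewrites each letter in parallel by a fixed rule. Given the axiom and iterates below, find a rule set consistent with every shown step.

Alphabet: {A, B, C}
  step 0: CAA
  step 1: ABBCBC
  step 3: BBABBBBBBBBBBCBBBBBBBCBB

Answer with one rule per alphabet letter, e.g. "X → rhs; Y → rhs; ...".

  step 0 ⇒ step 1: CAA ⇒ AB·BC·BC
    A ↦ BC
    C ↦ AB
    B ↦ BB  (constrained at step 1)

A->BC, B->BB, C->AB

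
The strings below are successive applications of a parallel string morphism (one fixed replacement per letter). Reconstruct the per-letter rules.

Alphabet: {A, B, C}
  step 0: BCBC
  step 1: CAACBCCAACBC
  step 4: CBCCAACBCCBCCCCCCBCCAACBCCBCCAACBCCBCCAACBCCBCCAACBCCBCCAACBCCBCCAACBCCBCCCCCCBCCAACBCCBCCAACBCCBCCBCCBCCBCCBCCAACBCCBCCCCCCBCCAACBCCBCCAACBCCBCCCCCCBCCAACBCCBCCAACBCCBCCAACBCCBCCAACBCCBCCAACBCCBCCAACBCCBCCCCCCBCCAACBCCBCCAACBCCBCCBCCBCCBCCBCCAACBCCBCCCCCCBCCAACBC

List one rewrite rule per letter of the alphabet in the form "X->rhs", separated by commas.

  step 0 ⇒ step 1: BCBC ⇒ CAA·CBC·CAA·CBC
    B ↦ CAA
    C ↦ CBC
    A ↦ CC  (constrained at step 1)

A->CC, B->CAA, C->CBC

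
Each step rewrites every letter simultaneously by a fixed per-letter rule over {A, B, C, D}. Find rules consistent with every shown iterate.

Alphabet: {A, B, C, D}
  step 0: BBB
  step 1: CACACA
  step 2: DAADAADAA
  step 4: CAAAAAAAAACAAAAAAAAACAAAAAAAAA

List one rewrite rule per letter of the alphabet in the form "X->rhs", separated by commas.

A->AA, B->CA, C->D, D->B

  step 1 ⇒ step 2: CACACA ⇒ D·AA·D·AA·D·AA
    A ↦ AA
    C ↦ D
  step 0 ⇒ step 1: BBB ⇒ CA·CA·CA
    B ↦ CA
    D ↦ B  (constrained at step 2)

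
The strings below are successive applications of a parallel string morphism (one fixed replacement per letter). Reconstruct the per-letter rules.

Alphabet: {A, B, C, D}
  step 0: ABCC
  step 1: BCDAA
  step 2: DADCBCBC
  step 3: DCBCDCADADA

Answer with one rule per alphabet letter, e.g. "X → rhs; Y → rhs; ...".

A->BC, B->D, C->A, D->DC

  step 2 ⇒ step 3: DADCBCBC ⇒ DC·BC·DC·A·D·A·D·A
    A ↦ BC
    B ↦ D
    C ↦ A
    D ↦ DC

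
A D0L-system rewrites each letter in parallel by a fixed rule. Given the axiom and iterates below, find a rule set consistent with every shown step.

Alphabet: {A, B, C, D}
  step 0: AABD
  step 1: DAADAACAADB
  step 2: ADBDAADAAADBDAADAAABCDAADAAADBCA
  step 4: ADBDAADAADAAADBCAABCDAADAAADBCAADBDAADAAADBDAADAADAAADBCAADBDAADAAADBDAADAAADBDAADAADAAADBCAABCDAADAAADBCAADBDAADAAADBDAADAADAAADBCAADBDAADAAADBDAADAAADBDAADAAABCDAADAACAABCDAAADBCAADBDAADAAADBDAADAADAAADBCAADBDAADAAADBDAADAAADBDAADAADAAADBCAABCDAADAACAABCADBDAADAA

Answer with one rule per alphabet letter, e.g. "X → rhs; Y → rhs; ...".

A->DAA, B->CA, C->ABC, D->ADB

  step 1 ⇒ step 2: DAADAACAADB ⇒ ADB·DAA·DAA·ADB·DAA·DAA·ABC·DAA·DAA·ADB·CA
    A ↦ DAA
    B ↦ CA
    C ↦ ABC
    D ↦ ADB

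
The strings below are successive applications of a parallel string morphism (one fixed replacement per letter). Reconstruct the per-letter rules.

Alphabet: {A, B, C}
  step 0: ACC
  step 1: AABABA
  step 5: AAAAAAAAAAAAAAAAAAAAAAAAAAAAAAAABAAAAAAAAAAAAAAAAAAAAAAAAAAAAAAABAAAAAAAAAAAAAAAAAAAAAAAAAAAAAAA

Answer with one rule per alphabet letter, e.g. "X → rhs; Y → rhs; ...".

  step 0 ⇒ step 1: ACC ⇒ AA·BA·BA
    A ↦ AA
    C ↦ BA
    B ↦ CA  (constrained at step 1)

A->AA, B->CA, C->BA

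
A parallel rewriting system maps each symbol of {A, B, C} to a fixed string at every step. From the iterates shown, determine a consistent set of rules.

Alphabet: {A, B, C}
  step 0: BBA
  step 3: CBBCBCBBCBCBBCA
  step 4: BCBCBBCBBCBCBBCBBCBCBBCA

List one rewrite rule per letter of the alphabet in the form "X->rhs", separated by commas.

  step 3 ⇒ step 4: CBBCBCBBCBCBBCA ⇒ B·CB·CB·B·CB·B·CB·CB·B·CB·B·CB·CB·B·CA
    A ↦ CA
    B ↦ CB
    C ↦ B

A->CA, B->CB, C->B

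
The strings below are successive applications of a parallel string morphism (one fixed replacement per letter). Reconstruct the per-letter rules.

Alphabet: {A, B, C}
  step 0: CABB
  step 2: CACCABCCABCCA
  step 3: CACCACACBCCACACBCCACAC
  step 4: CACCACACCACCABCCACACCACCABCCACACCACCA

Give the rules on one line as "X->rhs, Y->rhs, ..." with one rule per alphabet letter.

  step 3 ⇒ step 4: CACCACACBCCACACBCCACAC ⇒ CA·C·CA·CA·C·CA·C·CA·BC·CA·CA·C·CA·C·CA·BC·CA·CA·C·CA·C·CA
    A ↦ C
    B ↦ BC
    C ↦ CA

A->C, B->BC, C->CA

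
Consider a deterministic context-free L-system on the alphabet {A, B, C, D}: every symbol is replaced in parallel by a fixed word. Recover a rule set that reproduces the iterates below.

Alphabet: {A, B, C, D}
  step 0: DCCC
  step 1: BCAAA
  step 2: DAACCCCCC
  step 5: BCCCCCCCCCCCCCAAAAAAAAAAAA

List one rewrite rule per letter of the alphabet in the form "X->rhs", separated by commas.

  step 1 ⇒ step 2: BCAAA ⇒ DA·A·CC·CC·CC
    A ↦ CC
    B ↦ DA
    C ↦ A
  step 0 ⇒ step 1: DCCC ⇒ BC·A·A·A
    D ↦ BC

A->CC, B->DA, C->A, D->BC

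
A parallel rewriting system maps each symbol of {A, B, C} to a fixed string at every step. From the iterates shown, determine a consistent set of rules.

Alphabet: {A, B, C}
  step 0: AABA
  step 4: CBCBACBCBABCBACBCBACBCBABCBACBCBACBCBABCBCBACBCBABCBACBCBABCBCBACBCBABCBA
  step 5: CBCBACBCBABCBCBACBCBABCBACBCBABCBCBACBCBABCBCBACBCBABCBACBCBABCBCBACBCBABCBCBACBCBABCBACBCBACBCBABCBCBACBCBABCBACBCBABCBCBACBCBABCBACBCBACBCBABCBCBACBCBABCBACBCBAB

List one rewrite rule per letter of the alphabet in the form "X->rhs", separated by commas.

  step 4 ⇒ step 5: CBCBACBCBABCBACBCBACBCBABCBACBCBACBCBABCBCBACBCBABCBACBCBABCBCBACBCBABCBA ⇒ CB·CBA·CB·CBA·B·CB·CBA·CB·CBA·B·CBA·CB·CBA·B·CB·CBA·CB·CBA·B·CB·CBA·CB·CBA·B·CBA·CB·CBA·B·CB·CBA·CB·CBA·B·CB·CBA·CB·CBA·B·CBA·CB·CBA·CB·CBA·B·CB·CBA·CB·CBA·B·CBA·CB·CBA·B·CB·CBA·CB·CBA·B·CBA·CB·CBA·CB·CBA·B·CB·CBA·CB·CBA·B·CBA·CB·CBA·B
    A ↦ B
    B ↦ CBA
    C ↦ CB

A->B, B->CBA, C->CB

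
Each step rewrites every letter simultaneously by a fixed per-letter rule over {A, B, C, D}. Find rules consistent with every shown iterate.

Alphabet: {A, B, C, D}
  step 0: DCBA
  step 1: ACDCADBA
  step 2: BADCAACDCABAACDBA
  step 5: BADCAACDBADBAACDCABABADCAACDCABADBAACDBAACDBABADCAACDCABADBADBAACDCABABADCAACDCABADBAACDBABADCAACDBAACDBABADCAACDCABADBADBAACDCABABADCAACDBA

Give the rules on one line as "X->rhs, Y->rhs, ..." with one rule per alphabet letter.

  step 1 ⇒ step 2: ACDCADBA ⇒ BA·DCA·AC·DCA·BA·AC·D·BA
    A ↦ BA
    B ↦ D
    C ↦ DCA
    D ↦ AC

A->BA, B->D, C->DCA, D->AC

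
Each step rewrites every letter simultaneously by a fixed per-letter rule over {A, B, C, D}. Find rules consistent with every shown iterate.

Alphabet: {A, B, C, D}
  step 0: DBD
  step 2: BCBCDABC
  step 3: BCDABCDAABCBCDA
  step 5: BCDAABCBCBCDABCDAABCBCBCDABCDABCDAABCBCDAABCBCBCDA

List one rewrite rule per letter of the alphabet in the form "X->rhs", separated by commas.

A->BC, B->BC, C->DA, D->A

  step 2 ⇒ step 3: BCBCDABC ⇒ BC·DA·BC·DA·A·BC·BC·DA
    A ↦ BC
    B ↦ BC
    C ↦ DA
    D ↦ A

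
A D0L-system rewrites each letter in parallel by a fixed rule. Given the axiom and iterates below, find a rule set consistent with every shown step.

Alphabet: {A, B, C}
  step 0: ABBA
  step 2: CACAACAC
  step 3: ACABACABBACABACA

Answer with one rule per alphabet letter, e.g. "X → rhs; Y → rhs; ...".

  step 2 ⇒ step 3: CACAACAC ⇒ ACA·B·ACA·B·B·ACA·B·ACA
    A ↦ B
    C ↦ ACA
    B ↦ C  (constrained at step 0)

A->B, B->C, C->ACA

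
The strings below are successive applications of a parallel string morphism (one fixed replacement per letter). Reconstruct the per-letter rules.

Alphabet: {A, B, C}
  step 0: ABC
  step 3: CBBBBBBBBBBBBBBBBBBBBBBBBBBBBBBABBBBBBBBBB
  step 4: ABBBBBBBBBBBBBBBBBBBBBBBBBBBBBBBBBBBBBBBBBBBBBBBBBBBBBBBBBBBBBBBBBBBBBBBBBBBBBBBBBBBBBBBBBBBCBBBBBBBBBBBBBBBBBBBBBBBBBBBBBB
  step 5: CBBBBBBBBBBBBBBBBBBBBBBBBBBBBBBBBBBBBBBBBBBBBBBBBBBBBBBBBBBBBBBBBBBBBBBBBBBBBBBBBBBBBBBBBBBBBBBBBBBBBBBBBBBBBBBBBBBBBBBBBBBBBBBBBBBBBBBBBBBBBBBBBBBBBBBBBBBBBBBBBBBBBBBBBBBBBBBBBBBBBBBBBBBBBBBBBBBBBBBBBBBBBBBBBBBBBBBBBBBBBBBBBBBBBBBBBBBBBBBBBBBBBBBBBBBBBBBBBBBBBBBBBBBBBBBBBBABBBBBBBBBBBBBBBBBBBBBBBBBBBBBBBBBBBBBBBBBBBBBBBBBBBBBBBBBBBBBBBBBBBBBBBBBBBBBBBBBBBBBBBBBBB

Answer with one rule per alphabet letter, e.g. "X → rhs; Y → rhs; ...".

A->C, B->BBB, C->AB

  step 4 ⇒ step 5: ABBBBBBBBBBBBBBBBBBBBBBBBBBBBBBBBBBBBBBBBBBBBBBBBBBBBBBBBBBBBBBBBBBBBBBBBBBBBBBBBBBBBBBBBBBBCBBBBBBBBBBBBBBBBBBBBBBBBBBBBBB ⇒ C·BBB·BBB·BBB·BBB·BBB·BBB·BBB·BBB·BBB·BBB·BBB·BBB·BBB·BBB·BBB·BBB·BBB·BBB·BBB·BBB·BBB·BBB·BBB·BBB·BBB·BBB·BBB·BBB·BBB·BBB·BBB·BBB·BBB·BBB·BBB·BBB·BBB·BBB·BBB·BBB·BBB·BBB·BBB·BBB·BBB·BBB·BBB·BBB·BBB·BBB·BBB·BBB·BBB·BBB·BBB·BBB·BBB·BBB·BBB·BBB·BBB·BBB·BBB·BBB·BBB·BBB·BBB·BBB·BBB·BBB·BBB·BBB·BBB·BBB·BBB·BBB·BBB·BBB·BBB·BBB·BBB·BBB·BBB·BBB·BBB·BBB·BBB·BBB·BBB·BBB·BBB·AB·BBB·BBB·BBB·BBB·BBB·BBB·BBB·BBB·BBB·BBB·BBB·BBB·BBB·BBB·BBB·BBB·BBB·BBB·BBB·BBB·BBB·BBB·BBB·BBB·BBB·BBB·BBB·BBB·BBB·BBB
    A ↦ C
    B ↦ BBB
    C ↦ AB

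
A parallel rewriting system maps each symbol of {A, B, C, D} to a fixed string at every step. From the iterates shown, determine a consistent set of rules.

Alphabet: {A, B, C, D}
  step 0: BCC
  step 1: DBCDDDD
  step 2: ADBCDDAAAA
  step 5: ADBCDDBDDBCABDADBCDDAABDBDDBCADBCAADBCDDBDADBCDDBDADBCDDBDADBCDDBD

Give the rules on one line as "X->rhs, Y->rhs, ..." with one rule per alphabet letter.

A->BD, B->DBC, C->DD, D->A

  step 1 ⇒ step 2: DBCDDDD ⇒ A·DBC·DD·A·A·A·A
    B ↦ DBC
    C ↦ DD
    D ↦ A
    A ↦ BD  (constrained at step 2)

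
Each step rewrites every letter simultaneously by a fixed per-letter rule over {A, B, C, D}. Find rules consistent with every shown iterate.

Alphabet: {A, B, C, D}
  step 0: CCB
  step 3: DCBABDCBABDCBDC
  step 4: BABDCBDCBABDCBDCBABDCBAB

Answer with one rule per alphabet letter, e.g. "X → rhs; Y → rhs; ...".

A->B, B->DC, C->AB, D->B

  step 3 ⇒ step 4: DCBABDCBABDCBDC ⇒ B·AB·DC·B·DC·B·AB·DC·B·DC·B·AB·DC·B·AB
    A ↦ B
    B ↦ DC
    C ↦ AB
    D ↦ B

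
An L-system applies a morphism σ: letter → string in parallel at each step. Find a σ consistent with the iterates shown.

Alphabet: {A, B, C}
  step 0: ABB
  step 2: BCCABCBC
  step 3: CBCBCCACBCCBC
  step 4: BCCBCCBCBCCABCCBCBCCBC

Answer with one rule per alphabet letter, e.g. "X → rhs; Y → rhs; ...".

A->CA, B->C, C->BC

  step 3 ⇒ step 4: CBCBCCACBCCBC ⇒ BC·C·BC·C·BC·BC·CA·BC·C·BC·BC·C·BC
    A ↦ CA
    B ↦ C
    C ↦ BC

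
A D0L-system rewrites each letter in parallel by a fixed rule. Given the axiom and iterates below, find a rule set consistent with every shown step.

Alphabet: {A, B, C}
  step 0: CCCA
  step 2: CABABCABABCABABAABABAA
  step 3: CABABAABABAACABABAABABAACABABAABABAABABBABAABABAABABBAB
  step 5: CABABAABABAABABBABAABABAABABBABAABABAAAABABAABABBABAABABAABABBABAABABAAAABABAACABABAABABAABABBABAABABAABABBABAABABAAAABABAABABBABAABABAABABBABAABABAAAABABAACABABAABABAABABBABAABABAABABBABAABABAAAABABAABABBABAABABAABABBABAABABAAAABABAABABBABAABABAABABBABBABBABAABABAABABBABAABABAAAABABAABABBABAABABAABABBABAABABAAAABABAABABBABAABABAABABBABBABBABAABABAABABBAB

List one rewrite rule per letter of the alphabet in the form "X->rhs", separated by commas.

A->BAB, B->AA, C->CA

  step 2 ⇒ step 3: CABABCABABCABABAABABAA ⇒ CA·BAB·AA·BAB·AA·CA·BAB·AA·BAB·AA·CA·BAB·AA·BAB·AA·BAB·BAB·AA·BAB·AA·BAB·BAB
    A ↦ BAB
    B ↦ AA
    C ↦ CA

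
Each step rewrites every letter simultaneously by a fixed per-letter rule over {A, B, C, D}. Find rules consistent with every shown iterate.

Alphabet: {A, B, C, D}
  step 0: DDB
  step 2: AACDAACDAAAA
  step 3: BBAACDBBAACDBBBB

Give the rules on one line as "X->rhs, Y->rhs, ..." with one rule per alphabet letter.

A->B, B->CC, C->AA, D->CD

  step 2 ⇒ step 3: AACDAACDAAAA ⇒ B·B·AA·CD·B·B·AA·CD·B·B·B·B
    A ↦ B
    C ↦ AA
    D ↦ CD
    B ↦ CC  (constrained at step 0)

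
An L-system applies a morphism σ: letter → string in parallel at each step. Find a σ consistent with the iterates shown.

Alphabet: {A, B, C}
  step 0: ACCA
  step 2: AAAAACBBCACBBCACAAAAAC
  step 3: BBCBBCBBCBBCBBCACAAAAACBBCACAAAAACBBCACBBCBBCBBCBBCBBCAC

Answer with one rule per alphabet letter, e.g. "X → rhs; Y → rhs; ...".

A->BBC, B->AA, C->AC

  step 2 ⇒ step 3: AAAAACBBCACBBCACAAAAAC ⇒ BBC·BBC·BBC·BBC·BBC·AC·AA·AA·AC·BBC·AC·AA·AA·AC·BBC·AC·BBC·BBC·BBC·BBC·BBC·AC
    A ↦ BBC
    B ↦ AA
    C ↦ AC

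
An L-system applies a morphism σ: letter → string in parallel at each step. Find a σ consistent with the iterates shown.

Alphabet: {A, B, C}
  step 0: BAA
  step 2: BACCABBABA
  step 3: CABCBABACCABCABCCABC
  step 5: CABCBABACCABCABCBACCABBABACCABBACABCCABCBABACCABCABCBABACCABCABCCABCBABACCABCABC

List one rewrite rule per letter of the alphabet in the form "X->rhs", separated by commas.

  step 2 ⇒ step 3: BACCABBABA ⇒ CAB·C·BA·BA·C·CAB·CAB·C·CAB·C
    A ↦ C
    B ↦ CAB
    C ↦ BA

A->C, B->CAB, C->BA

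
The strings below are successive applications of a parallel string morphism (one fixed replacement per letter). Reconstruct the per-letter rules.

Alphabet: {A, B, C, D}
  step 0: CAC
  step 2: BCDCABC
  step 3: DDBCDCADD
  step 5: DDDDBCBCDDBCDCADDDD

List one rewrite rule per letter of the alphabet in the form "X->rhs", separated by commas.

  step 2 ⇒ step 3: BCDCABC ⇒ D·D·BC·D·CA·D·D
    A ↦ CA
    B ↦ D
    C ↦ D
    D ↦ BC

A->CA, B->D, C->D, D->BC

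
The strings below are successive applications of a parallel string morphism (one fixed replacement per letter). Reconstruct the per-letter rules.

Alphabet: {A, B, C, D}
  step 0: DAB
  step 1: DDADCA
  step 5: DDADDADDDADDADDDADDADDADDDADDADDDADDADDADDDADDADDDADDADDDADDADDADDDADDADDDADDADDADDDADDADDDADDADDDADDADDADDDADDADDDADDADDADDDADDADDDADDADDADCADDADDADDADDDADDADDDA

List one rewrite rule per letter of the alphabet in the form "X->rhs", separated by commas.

A->D, B->CA, C->B, D->DDA

  step 0 ⇒ step 1: DAB ⇒ DDA·D·CA
    A ↦ D
    B ↦ CA
    D ↦ DDA
    C ↦ B  (constrained at step 1)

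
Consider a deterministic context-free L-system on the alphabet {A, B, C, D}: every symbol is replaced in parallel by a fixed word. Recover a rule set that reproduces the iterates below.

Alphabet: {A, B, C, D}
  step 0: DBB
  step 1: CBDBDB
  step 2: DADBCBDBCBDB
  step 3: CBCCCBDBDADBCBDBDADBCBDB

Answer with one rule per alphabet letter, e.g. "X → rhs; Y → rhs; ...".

A->CC, B->DB, C->DA, D->CB

  step 2 ⇒ step 3: DADBCBDBCBDB ⇒ CB·CC·CB·DB·DA·DB·CB·DB·DA·DB·CB·DB
    A ↦ CC
    B ↦ DB
    C ↦ DA
    D ↦ CB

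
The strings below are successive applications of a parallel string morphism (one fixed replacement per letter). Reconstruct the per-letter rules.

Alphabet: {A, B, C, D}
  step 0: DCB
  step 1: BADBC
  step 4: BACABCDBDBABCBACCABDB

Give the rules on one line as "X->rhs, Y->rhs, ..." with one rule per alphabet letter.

  step 0 ⇒ step 1: DCB ⇒ BA·DB·C
    B ↦ C
    C ↦ DB
    D ↦ BA
    A ↦ AB  (constrained at step 1)

A->AB, B->C, C->DB, D->BA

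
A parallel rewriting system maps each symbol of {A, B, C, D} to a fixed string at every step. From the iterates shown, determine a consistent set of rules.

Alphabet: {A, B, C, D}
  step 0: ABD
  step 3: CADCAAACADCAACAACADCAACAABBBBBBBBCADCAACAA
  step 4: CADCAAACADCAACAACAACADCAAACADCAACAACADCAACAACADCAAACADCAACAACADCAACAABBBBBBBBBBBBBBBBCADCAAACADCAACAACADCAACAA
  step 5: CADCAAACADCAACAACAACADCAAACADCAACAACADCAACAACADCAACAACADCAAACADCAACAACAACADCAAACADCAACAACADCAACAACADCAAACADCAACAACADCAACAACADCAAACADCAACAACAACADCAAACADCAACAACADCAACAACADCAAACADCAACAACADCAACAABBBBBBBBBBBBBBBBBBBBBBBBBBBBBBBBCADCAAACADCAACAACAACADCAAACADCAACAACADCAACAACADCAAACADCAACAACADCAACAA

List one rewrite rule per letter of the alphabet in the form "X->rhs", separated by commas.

  step 4 ⇒ step 5: CADCAAACADCAACAACAACADCAAACADCAACAACADCAACAACADCAAACADCAACAACADCAACAABBBBBBBBBBBBBBBBCADCAAACADCAACAACADCAACAA ⇒ CAD·CAA·A·CAD·CAA·CAA·CAA·CAD·CAA·A·CAD·CAA·CAA·CAD·CAA·CAA·CAD·CAA·CAA·CAD·CAA·A·CAD·CAA·CAA·CAA·CAD·CAA·A·CAD·CAA·CAA·CAD·CAA·CAA·CAD·CAA·A·CAD·CAA·CAA·CAD·CAA·CAA·CAD·CAA·A·CAD·CAA·CAA·CAA·CAD·CAA·A·CAD·CAA·CAA·CAD·CAA·CAA·CAD·CAA·A·CAD·CAA·CAA·CAD·CAA·CAA·BB·BB·BB·BB·BB·BB·BB·BB·BB·BB·BB·BB·BB·BB·BB·BB·CAD·CAA·A·CAD·CAA·CAA·CAA·CAD·CAA·A·CAD·CAA·CAA·CAD·CAA·CAA·CAD·CAA·A·CAD·CAA·CAA·CAD·CAA·CAA
    A ↦ CAA
    B ↦ BB
    C ↦ CAD
    D ↦ A

A->CAA, B->BB, C->CAD, D->A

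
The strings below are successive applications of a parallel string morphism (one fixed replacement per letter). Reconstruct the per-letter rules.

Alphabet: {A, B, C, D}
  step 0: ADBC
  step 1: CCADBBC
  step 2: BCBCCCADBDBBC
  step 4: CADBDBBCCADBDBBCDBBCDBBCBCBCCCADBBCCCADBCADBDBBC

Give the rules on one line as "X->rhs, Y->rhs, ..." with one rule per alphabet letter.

  step 1 ⇒ step 2: CCADBBC ⇒ BC·BC·C·CA·DB·DB·BC
    A ↦ C
    B ↦ DB
    C ↦ BC
    D ↦ CA

A->C, B->DB, C->BC, D->CA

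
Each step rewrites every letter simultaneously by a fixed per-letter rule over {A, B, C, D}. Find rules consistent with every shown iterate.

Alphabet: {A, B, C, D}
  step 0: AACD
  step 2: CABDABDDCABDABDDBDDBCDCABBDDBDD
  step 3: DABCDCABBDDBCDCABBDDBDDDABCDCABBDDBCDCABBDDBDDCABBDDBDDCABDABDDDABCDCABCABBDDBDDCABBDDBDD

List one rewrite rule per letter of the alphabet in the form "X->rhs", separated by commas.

A->BCD, B->CAB, C->DA, D->BDD

  step 2 ⇒ step 3: CABDABDDCABDABDDBDDBCDCABBDDBDD ⇒ DA·BCD·CAB·BDD·BCD·CAB·BDD·BDD·DA·BCD·CAB·BDD·BCD·CAB·BDD·BDD·CAB·BDD·BDD·CAB·DA·BDD·DA·BCD·CAB·CAB·BDD·BDD·CAB·BDD·BDD
    A ↦ BCD
    B ↦ CAB
    C ↦ DA
    D ↦ BDD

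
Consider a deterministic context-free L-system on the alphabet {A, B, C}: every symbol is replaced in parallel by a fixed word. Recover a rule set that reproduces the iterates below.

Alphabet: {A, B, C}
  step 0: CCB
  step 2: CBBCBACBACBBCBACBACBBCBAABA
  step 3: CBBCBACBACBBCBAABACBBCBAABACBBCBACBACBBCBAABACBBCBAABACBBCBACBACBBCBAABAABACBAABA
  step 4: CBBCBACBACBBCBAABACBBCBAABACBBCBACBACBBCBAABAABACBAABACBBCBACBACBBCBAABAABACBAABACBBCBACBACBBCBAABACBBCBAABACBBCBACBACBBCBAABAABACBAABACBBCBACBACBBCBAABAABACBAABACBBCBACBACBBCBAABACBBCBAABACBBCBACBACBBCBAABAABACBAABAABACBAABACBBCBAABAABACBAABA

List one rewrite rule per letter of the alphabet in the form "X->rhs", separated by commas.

  step 3 ⇒ step 4: CBBCBACBACBBCBAABACBBCBAABACBBCBACBACBBCBAABACBBCBAABACBBCBACBACBBCBAABAABACBAABA ⇒ CBB·CBA·CBA·CBB·CBA·ABA·CBB·CBA·ABA·CBB·CBA·CBA·CBB·CBA·ABA·ABA·CBA·ABA·CBB·CBA·CBA·CBB·CBA·ABA·ABA·CBA·ABA·CBB·CBA·CBA·CBB·CBA·ABA·CBB·CBA·ABA·CBB·CBA·CBA·CBB·CBA·ABA·ABA·CBA·ABA·CBB·CBA·CBA·CBB·CBA·ABA·ABA·CBA·ABA·CBB·CBA·CBA·CBB·CBA·ABA·CBB·CBA·ABA·CBB·CBA·CBA·CBB·CBA·ABA·ABA·CBA·ABA·ABA·CBA·ABA·CBB·CBA·ABA·ABA·CBA·ABA
    A ↦ ABA
    B ↦ CBA
    C ↦ CBB

A->ABA, B->CBA, C->CBB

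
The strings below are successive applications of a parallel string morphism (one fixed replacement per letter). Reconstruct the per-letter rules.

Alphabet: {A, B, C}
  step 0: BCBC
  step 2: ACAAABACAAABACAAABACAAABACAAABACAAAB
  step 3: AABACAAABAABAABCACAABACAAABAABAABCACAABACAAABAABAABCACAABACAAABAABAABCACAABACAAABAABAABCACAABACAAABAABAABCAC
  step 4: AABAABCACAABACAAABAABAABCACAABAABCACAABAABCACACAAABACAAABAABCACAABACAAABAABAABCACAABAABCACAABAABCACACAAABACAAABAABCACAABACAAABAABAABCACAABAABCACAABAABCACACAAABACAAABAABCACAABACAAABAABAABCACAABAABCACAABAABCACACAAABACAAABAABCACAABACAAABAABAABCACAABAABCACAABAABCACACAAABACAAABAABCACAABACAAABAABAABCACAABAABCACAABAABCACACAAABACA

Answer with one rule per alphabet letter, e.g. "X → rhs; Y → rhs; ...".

  step 3 ⇒ step 4: AABACAAABAABAABCACAABACAAABAABAABCACAABACAAABAABAABCACAABACAAABAABAABCACAABACAAABAABAABCACAABACAAABAABAABCAC ⇒ AAB·AAB·CAC·AAB·ACA·AAB·AAB·AAB·CAC·AAB·AAB·CAC·AAB·AAB·CAC·ACA·AAB·ACA·AAB·AAB·CAC·AAB·ACA·AAB·AAB·AAB·CAC·AAB·AAB·CAC·AAB·AAB·CAC·ACA·AAB·ACA·AAB·AAB·CAC·AAB·ACA·AAB·AAB·AAB·CAC·AAB·AAB·CAC·AAB·AAB·CAC·ACA·AAB·ACA·AAB·AAB·CAC·AAB·ACA·AAB·AAB·AAB·CAC·AAB·AAB·CAC·AAB·AAB·CAC·ACA·AAB·ACA·AAB·AAB·CAC·AAB·ACA·AAB·AAB·AAB·CAC·AAB·AAB·CAC·AAB·AAB·CAC·ACA·AAB·ACA·AAB·AAB·CAC·AAB·ACA·AAB·AAB·AAB·CAC·AAB·AAB·CAC·AAB·AAB·CAC·ACA·AAB·ACA
    A ↦ AAB
    B ↦ CAC
    C ↦ ACA

A->AAB, B->CAC, C->ACA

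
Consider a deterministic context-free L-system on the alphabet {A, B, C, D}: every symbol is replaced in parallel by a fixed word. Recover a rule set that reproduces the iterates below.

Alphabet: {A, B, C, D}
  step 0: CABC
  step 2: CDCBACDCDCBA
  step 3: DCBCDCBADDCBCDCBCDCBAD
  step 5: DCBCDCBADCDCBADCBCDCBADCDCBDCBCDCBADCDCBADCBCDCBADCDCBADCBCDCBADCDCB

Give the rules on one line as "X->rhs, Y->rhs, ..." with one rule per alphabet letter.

A->D, B->A, C->DCB, D->C

  step 2 ⇒ step 3: CDCBACDCDCBA ⇒ DCB·C·DCB·A·D·DCB·C·DCB·C·DCB·A·D
    A ↦ D
    B ↦ A
    C ↦ DCB
    D ↦ C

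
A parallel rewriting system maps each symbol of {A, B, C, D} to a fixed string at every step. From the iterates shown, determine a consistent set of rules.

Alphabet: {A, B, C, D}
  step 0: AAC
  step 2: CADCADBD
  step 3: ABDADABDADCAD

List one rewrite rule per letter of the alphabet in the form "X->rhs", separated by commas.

A->BD, B->C, C->A, D->AD

  step 2 ⇒ step 3: CADCADBD ⇒ A·BD·AD·A·BD·AD·C·AD
    A ↦ BD
    B ↦ C
    C ↦ A
    D ↦ AD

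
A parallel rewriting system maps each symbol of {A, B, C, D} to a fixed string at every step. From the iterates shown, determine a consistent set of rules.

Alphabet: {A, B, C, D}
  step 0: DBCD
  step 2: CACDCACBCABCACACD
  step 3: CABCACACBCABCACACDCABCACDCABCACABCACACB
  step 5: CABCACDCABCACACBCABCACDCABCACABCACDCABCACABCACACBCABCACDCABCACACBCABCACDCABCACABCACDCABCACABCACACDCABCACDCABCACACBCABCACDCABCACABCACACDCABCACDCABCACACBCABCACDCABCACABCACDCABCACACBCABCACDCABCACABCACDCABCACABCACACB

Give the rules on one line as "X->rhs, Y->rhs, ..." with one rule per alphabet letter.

A->BCA, B->CD, C->CA, D->CB

  step 2 ⇒ step 3: CACDCACBCABCACACD ⇒ CA·BCA·CA·CB·CA·BCA·CA·CD·CA·BCA·CD·CA·BCA·CA·BCA·CA·CB
    A ↦ BCA
    B ↦ CD
    C ↦ CA
    D ↦ CB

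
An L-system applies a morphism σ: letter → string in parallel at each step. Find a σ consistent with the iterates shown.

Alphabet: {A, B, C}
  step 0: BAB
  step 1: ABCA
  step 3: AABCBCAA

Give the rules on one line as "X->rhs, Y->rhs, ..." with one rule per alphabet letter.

  step 0 ⇒ step 1: BAB ⇒ A·BC·A
    A ↦ BC
    B ↦ A
    C ↦ A  (constrained at step 1)

A->BC, B->A, C->A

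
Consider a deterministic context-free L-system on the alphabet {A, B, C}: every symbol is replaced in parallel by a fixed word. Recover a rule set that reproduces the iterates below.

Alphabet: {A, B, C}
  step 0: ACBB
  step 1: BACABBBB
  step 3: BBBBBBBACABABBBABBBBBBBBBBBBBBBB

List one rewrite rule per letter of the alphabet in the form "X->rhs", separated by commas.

A->BA, B->BB, C->CA

  step 0 ⇒ step 1: ACBB ⇒ BA·CA·BB·BB
    A ↦ BA
    B ↦ BB
    C ↦ CA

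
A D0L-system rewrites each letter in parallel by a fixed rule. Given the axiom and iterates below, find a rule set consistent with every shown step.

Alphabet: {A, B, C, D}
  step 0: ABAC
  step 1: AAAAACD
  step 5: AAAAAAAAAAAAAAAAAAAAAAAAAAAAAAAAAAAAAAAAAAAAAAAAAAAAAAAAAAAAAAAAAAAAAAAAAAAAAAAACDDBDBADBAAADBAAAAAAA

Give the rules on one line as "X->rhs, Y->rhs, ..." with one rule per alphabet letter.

A->AA, B->A, C->CD, D->DB

  step 0 ⇒ step 1: ABAC ⇒ AA·A·AA·CD
    A ↦ AA
    B ↦ A
    C ↦ CD
    D ↦ DB  (constrained at step 1)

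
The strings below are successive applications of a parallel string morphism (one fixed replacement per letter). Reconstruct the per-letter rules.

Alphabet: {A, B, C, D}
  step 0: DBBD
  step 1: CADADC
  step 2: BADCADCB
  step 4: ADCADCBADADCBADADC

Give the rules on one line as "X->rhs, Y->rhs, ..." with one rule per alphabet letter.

  step 1 ⇒ step 2: CADADC ⇒ B·AD·C·AD·C·B
    A ↦ AD
    C ↦ B
    D ↦ C
  step 0 ⇒ step 1: DBBD ⇒ C·AD·AD·C
    B ↦ AD

A->AD, B->AD, C->B, D->C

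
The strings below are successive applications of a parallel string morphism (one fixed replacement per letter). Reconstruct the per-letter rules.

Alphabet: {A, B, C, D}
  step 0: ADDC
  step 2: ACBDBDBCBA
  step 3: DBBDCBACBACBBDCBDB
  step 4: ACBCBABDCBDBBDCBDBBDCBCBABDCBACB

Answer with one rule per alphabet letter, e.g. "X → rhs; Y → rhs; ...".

  step 3 ⇒ step 4: DBBDCBACBACBBDCBDB ⇒ A·CB·CB·A·BD·CB·DB·BD·CB·DB·BD·CB·CB·A·BD·CB·A·CB
    A ↦ DB
    B ↦ CB
    C ↦ BD
    D ↦ A

A->DB, B->CB, C->BD, D->A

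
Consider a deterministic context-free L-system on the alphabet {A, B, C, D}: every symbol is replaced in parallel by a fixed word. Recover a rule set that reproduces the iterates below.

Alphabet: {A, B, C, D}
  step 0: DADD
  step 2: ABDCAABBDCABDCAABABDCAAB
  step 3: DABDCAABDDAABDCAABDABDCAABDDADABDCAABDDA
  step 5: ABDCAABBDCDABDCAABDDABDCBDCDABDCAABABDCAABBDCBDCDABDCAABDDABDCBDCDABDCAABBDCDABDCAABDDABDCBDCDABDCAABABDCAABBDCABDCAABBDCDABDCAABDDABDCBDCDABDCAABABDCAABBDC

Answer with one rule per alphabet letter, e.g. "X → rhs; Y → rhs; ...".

A->D, B->A, C->AAB, D->BDC

  step 2 ⇒ step 3: ABDCAABBDCABDCAABABDCAAB ⇒ D·A·BDC·AAB·D·D·A·A·BDC·AAB·D·A·BDC·AAB·D·D·A·D·A·BDC·AAB·D·D·A
    A ↦ D
    B ↦ A
    C ↦ AAB
    D ↦ BDC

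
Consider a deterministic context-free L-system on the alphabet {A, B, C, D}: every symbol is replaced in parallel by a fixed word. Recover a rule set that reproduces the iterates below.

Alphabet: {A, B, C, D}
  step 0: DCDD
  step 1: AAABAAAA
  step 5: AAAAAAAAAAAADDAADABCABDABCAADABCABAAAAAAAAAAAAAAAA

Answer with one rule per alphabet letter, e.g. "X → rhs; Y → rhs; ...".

  step 0 ⇒ step 1: DCDD ⇒ AA·AB·AA·AA
    C ↦ AB
    D ↦ AA
    A ↦ D  (constrained at step 1)
    B ↦ ABC  (constrained at step 1)

A->D, B->ABC, C->AB, D->AA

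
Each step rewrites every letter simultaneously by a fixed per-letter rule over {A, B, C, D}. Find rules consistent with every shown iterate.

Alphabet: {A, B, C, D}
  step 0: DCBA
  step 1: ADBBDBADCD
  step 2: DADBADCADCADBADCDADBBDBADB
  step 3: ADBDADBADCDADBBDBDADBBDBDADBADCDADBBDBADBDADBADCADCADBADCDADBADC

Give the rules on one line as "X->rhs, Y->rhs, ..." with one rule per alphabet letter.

  step 2 ⇒ step 3: DADBADCADCADBADCDADBBDBADB ⇒ ADB·D·ADB·ADC·D·ADB·BDB·D·ADB·BDB·D·ADB·ADC·D·ADB·BDB·ADB·D·ADB·ADC·ADC·ADB·ADC·D·ADB·ADC
    A ↦ D
    B ↦ ADC
    C ↦ BDB
    D ↦ ADB

A->D, B->ADC, C->BDB, D->ADB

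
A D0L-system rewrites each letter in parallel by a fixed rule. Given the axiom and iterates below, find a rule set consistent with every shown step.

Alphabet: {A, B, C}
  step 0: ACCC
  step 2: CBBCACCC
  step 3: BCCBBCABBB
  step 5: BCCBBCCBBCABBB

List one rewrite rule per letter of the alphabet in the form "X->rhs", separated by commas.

  step 2 ⇒ step 3: CBBCACCC ⇒ B·C·C·B·BCA·B·B·B
    A ↦ BCA
    B ↦ C
    C ↦ B

A->BCA, B->C, C->B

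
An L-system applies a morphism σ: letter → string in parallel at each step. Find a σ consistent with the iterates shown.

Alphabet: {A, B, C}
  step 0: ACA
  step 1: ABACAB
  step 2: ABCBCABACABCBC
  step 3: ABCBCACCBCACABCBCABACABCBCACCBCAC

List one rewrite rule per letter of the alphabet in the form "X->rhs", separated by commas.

A->AB, B->CBC, C->AC

  step 2 ⇒ step 3: ABCBCABACABCBC ⇒ AB·CBC·AC·CBC·AC·AB·CBC·AB·AC·AB·CBC·AC·CBC·AC
    A ↦ AB
    B ↦ CBC
    C ↦ AC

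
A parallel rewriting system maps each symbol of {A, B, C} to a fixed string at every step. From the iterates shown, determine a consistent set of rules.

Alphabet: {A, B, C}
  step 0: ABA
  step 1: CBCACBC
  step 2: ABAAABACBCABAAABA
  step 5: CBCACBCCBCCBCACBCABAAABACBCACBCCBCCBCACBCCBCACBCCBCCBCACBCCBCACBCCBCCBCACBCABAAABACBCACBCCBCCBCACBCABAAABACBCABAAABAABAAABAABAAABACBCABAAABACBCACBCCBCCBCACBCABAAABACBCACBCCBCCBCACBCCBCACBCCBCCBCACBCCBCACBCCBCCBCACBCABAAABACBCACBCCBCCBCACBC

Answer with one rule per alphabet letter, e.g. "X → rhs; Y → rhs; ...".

A->CBC, B->A, C->ABA

  step 1 ⇒ step 2: CBCACBC ⇒ ABA·A·ABA·CBC·ABA·A·ABA
    A ↦ CBC
    B ↦ A
    C ↦ ABA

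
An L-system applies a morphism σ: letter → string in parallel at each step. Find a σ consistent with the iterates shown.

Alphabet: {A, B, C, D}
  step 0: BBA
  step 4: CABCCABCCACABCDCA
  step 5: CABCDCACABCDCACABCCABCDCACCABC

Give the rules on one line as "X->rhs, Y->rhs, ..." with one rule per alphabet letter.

  step 4 ⇒ step 5: CABCCABCCACABCDCA ⇒ CA·BC·D·CA·CA·BC·D·CA·CA·BC·CA·BC·D·CA·C·CA·BC
    A ↦ BC
    B ↦ D
    C ↦ CA
    D ↦ C

A->BC, B->D, C->CA, D->C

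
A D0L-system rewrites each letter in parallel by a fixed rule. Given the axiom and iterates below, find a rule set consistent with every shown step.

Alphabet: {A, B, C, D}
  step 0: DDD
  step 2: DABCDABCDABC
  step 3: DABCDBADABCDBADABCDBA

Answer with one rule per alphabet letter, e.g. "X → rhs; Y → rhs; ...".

A->BC, B->D, C->BA, D->DA

  step 2 ⇒ step 3: DABCDABCDABC ⇒ DA·BC·D·BA·DA·BC·D·BA·DA·BC·D·BA
    A ↦ BC
    B ↦ D
    C ↦ BA
    D ↦ DA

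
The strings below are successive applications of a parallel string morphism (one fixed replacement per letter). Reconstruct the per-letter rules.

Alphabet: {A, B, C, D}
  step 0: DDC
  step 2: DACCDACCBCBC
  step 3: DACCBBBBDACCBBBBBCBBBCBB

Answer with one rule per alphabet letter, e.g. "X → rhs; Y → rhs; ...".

A->CC, B->BC, C->BB, D->DA

  step 2 ⇒ step 3: DACCDACCBCBC ⇒ DA·CC·BB·BB·DA·CC·BB·BB·BC·BB·BC·BB
    A ↦ CC
    B ↦ BC
    C ↦ BB
    D ↦ DA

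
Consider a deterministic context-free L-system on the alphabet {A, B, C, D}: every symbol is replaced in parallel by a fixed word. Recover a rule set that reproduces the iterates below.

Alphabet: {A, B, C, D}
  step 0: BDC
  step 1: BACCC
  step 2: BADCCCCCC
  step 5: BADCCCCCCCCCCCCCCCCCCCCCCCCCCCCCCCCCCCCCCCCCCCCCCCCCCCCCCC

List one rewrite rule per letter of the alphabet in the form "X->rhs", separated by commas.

  step 1 ⇒ step 2: BACCC ⇒ BA·D·CC·CC·CC
    A ↦ D
    B ↦ BA
    C ↦ CC
  step 0 ⇒ step 1: BDC ⇒ BA·C·CC
    D ↦ C

A->D, B->BA, C->CC, D->C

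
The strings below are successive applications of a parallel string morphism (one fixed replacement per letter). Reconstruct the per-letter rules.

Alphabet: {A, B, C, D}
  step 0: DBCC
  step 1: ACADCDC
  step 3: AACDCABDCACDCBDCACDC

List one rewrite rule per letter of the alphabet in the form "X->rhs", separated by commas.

A->B, B->A, C->DC, D->AC

  step 0 ⇒ step 1: DBCC ⇒ AC·A·DC·DC
    B ↦ A
    C ↦ DC
    D ↦ AC
    A ↦ B  (constrained at step 1)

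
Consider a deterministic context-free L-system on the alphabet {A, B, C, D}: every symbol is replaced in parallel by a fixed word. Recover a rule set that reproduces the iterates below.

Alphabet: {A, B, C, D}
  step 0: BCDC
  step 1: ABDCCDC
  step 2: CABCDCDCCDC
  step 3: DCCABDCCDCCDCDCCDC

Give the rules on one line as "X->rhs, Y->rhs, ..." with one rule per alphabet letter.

  step 2 ⇒ step 3: CABCDCDCCDC ⇒ DC·C·AB·DC·C·DC·C·DC·DC·C·DC
    A ↦ C
    B ↦ AB
    C ↦ DC
    D ↦ C

A->C, B->AB, C->DC, D->C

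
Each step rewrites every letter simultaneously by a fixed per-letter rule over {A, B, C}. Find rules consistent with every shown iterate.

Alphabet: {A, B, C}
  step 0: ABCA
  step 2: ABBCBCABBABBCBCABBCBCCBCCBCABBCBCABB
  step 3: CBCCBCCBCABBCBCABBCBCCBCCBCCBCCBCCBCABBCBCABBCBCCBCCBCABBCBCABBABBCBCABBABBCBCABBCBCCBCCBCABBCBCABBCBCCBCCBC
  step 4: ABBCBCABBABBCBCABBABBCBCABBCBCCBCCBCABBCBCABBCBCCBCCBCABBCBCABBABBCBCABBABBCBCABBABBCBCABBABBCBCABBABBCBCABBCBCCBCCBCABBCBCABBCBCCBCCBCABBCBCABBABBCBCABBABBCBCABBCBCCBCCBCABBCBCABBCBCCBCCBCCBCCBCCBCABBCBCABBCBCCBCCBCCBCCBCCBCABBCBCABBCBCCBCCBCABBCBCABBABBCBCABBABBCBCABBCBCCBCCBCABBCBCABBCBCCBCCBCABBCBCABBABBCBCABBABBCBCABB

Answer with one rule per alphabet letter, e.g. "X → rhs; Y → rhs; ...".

  step 3 ⇒ step 4: CBCCBCCBCABBCBCABBCBCCBCCBCCBCCBCCBCABBCBCABBCBCCBCCBCABBCBCABBABBCBCABBABBCBCABBCBCCBCCBCABBCBCABBCBCCBCCBC ⇒ ABB·CBC·ABB·ABB·CBC·ABB·ABB·CBC·ABB·CBC·CBC·CBC·ABB·CBC·ABB·CBC·CBC·CBC·ABB·CBC·ABB·ABB·CBC·ABB·ABB·CBC·ABB·ABB·CBC·ABB·ABB·CBC·ABB·ABB·CBC·ABB·CBC·CBC·CBC·ABB·CBC·ABB·CBC·CBC·CBC·ABB·CBC·ABB·ABB·CBC·ABB·ABB·CBC·ABB·CBC·CBC·CBC·ABB·CBC·ABB·CBC·CBC·CBC·CBC·CBC·CBC·ABB·CBC·ABB·CBC·CBC·CBC·CBC·CBC·CBC·ABB·CBC·ABB·CBC·CBC·CBC·ABB·CBC·ABB·ABB·CBC·ABB·ABB·CBC·ABB·CBC·CBC·CBC·ABB·CBC·ABB·CBC·CBC·CBC·ABB·CBC·ABB·ABB·CBC·ABB·ABB·CBC·ABB
    A ↦ CBC
    B ↦ CBC
    C ↦ ABB

A->CBC, B->CBC, C->ABB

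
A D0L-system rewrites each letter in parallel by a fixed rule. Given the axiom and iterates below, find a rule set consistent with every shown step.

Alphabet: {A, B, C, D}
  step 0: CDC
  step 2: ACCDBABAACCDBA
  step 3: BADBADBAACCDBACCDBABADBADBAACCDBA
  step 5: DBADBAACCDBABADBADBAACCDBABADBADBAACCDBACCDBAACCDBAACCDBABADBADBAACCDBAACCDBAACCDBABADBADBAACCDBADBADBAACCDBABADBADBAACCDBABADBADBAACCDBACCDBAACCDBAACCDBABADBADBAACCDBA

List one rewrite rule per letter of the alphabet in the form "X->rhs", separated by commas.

  step 2 ⇒ step 3: ACCDBABAACCDBA ⇒ BA·DBA·DBA·A·CCD·BA·CCD·BA·BA·DBA·DBA·A·CCD·BA
    A ↦ BA
    B ↦ CCD
    C ↦ DBA
    D ↦ A

A->BA, B->CCD, C->DBA, D->A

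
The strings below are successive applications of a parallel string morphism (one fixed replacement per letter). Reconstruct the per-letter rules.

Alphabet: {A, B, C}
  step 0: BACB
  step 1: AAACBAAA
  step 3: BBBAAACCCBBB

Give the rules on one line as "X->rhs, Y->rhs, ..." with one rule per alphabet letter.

A->C, B->AAA, C->B

  step 0 ⇒ step 1: BACB ⇒ AAA·C·B·AAA
    A ↦ C
    B ↦ AAA
    C ↦ B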